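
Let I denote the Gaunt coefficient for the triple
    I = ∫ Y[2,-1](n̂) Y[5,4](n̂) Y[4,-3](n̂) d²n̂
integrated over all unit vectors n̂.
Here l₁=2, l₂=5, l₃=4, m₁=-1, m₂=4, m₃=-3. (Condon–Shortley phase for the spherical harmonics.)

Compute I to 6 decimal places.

l₁+l₂+l₃=11 is odd: 3j(l;000)=0 ⇒ I=0

0.000000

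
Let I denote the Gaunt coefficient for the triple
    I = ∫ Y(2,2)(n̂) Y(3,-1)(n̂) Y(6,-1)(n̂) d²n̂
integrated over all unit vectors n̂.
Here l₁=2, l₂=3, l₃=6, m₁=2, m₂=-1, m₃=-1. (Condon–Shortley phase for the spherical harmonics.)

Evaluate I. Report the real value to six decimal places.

0.000000

triangle: need 1≤l₃≤5, have 6; I=0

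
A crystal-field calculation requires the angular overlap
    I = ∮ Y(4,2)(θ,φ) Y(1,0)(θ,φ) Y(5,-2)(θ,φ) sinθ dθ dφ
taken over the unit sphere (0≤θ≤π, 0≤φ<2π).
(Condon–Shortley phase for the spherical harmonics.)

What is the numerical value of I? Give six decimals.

Checks pass: Σm=0; 10 even; l₃=5∈[3,5].
(2·4+1)(2·1+1)(2·5+1) = 297
Δ: 0! 8! 2! / 11! → 1/495
sum: t=0:+1/576 = 1/576
3j²(4 1 5; 0 0 0) = Δ·Π!·Σ² = 5/99  (sign -1)
sum: t=0:+1/1440 = 1/1440
3j²(4 1 5; 2 0 -2) = Δ·Π!·Σ² = 7/165  (sign -1)
combine: 4πI² = 297·5/99·7/165 = 7/11
take √, sign +1: I = 0.22503380

0.225034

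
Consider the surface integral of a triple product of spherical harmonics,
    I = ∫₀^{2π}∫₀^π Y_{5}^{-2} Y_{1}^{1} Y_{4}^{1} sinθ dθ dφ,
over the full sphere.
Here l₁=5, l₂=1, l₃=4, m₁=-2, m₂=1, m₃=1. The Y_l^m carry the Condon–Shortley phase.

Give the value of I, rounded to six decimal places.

0.225034

Checks pass: Σm=0; 10 even; l₃=4∈[4,6].
(2·5+1)(2·1+1)(2·4+1) = 297
Δ: 2! 8! 0! / 11! → 1/495
sum: t=1:−1/576 = -1/576
3j²(5 1 4; 0 0 0) = Δ·Π!·Σ² = 5/99  (sign -1)
sum: t=2:+1/1440 = 1/1440
3j²(5 1 4; -2 1 1) = Δ·Π!·Σ² = 7/165  (sign -1)
combine: 4πI² = 297·5/99·7/165 = 7/11
take √, sign +1: I = 0.22503380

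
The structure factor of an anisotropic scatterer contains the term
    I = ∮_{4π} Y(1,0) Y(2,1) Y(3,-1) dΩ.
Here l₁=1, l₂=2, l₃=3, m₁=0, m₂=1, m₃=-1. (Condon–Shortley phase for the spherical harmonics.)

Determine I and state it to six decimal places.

-0.233597

Rules hold: Σm=0, L=6 even, 1≤3≤3.
N = 3·5·7 = 105
Δ = 0!·2!·4!/7! = 1/105
Racah Σ t=0..0: t=0:+1/4 = 1/4
⇒ 3j(1 2 3; 0 0 0)² = 3/35, sgn -1
Racah Σ t=0..0: t=0:+1/6 = 1/6
⇒ 3j(1 2 3; 0 1 -1)² = 8/105, sgn +1
4πI² = N·(3j₀)²·(3jₘ)² = 24/35
I = -1·√(0.685714/4π) = -0.23359668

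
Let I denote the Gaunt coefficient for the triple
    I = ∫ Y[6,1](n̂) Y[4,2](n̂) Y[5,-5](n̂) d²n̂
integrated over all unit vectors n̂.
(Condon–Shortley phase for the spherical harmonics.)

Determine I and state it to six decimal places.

0.000000

Σmᵢ = -2 ≠ 0, so the φ-integral vanishes; I = 0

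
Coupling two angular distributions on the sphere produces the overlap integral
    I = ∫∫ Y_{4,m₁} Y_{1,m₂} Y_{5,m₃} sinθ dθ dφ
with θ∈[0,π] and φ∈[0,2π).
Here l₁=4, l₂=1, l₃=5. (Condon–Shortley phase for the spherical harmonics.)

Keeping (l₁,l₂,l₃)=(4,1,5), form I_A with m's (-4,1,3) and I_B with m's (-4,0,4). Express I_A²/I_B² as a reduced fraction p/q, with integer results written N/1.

1/9

Same 4,1,5: normalisation and zero-m 3j drop out of the ratio.
A: Δ: 0! 8! 2! / 11! → 1/495; sum: t=0:+1/80640 = 1/80640; 3j²(4 1 5; -4 1 3) = Δ·Π!·Σ² = 1/495  (sign +1)
B: Δ: 0! 8! 2! / 11! → 1/495; sum: t=0:+1/40320 = 1/40320; 3j²(4 1 5; -4 0 4) = Δ·Π!·Σ² = 1/55  (sign -1)
I_A²/I_B² = (1/495)/(1/55) = 1/9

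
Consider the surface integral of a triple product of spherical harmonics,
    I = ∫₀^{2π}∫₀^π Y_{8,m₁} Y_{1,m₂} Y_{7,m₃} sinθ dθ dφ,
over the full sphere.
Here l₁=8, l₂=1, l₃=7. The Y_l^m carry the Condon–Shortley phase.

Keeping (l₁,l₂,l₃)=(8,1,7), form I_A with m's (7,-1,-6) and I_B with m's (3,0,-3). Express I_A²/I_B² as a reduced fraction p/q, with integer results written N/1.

l's match ⇒ only the (l;m) 3-j factors differ between A and B.
A: triangle coeff Δ(8,1,7) = 1/2040; Σ_t [0,0]: t=0:+1/12454041600 = 1/12454041600; (3j)²=7/136 [(8 1 7; 7 -1 -6)], sign=-1
B: triangle coeff Δ(8,1,7) = 1/2040; Σ_t [1,1]: t=1:−1/87091200 = -1/87091200; (3j)²=11/408 [(8 1 7; 3 0 -3)], sign=-1
I_A²/I_B² = (7/136)/(11/408) = 21/11

21/11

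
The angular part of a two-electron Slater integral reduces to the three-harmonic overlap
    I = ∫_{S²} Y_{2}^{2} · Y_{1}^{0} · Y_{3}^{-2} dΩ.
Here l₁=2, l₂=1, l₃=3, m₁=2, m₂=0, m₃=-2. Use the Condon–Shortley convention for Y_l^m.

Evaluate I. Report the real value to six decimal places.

0.184674

Checks pass: Σm=0; 6 even; l₃=3∈[1,3].
(2·2+1)(2·1+1)(2·3+1) = 105
Δ: 0! 4! 2! / 7! → 1/105
sum: t=0:+1/4 = 1/4
3j²(2 1 3; 0 0 0) = Δ·Π!·Σ² = 3/35  (sign -1)
sum: t=0:+1/24 = 1/24
3j²(2 1 3; 2 0 -2) = Δ·Π!·Σ² = 1/21  (sign -1)
combine: 4πI² = 105·3/35·1/21 = 3/7
take √, sign +1: I = 0.18467439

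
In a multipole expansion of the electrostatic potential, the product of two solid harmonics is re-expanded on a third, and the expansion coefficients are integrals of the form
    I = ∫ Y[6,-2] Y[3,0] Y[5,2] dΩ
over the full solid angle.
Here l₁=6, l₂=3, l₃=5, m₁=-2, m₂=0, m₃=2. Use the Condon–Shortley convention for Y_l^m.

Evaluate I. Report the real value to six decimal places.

0.058844

m-sum 0 ✓  L=14 even ✓  3≤5≤9 ✓
Π(2lᵢ+1) = 13×7×11 = 1001
triangle coeff Δ(6,3,5) = 1/675675
Σ_t [1,3]: t=1:−1/8640 t=2:+1/2304 t=3:−1/8640 = 7/34560
(3j)²=7/429 [(6 3 5; 0 0 0)], sign=-1
Σ_t [1,3]: t=1:−1/60480 t=2:+1/5760 t=3:−1/8640 = 1/24192
(3j)²=8/3003 [(6 3 5; -2 0 2)], sign=-1
⇒ 4πI² = 56/1287
I = (+1)√(56/1287/(4π)) = 0.05884368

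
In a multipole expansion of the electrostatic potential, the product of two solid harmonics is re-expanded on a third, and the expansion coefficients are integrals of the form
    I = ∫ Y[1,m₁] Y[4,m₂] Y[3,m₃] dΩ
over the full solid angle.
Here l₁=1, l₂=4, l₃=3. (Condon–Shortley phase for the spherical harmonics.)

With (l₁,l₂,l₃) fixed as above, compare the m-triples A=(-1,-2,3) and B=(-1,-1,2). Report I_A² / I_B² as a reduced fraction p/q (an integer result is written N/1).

l's match ⇒ only the (l;m) 3-j factors differ between A and B.
A: triangle coeff Δ(1,4,3) = 1/252; Σ_t [2,2]: t=2:+1/1440 = 1/1440; (3j)²=1/252 [(1 4 3; -1 -2 3)], sign=+1
B: triangle coeff Δ(1,4,3) = 1/252; Σ_t [2,2]: t=2:+1/240 = 1/240; (3j)²=1/84 [(1 4 3; -1 -1 2)], sign=-1
I_A²/I_B² = (1/252)/(1/84) = 1/3

1/3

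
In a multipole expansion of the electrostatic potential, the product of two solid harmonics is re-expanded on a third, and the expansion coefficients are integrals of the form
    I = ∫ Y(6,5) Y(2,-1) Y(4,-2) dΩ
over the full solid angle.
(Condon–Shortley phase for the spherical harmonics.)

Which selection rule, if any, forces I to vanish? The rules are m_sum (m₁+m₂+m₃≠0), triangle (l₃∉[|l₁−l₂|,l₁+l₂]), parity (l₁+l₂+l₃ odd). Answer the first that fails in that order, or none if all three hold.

azimuthal sum: 5 − 1 − 2 = 2  ✗
4 ≤ 4 ≤ 8 (triangle on l)
L = 6 + 2 + 4 = 12 (even)

m_sum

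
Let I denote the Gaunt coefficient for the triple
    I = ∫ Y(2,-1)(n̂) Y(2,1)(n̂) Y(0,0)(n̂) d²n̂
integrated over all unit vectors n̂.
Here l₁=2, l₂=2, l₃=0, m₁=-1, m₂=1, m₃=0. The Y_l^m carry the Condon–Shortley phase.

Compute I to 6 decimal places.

m-sum 0 ✓  L=4 even ✓  0≤0≤4 ✓
Π(2lᵢ+1) = 5×5×1 = 25
triangle coeff Δ(2,2,0) = 1/5
Σ_t [2,2]: t=2:+1/4 = 1/4
(3j)²=1/5 [(2 2 0; 0 0 0)], sign=+1
Σ_t [3,3]: t=3:−1/6 = -1/6
(3j)²=1/5 [(2 2 0; -1 1 0)], sign=-1
⇒ 4πI² = 1/1
I = (-1)√(1/1/(4π)) = -0.28209479

-0.282095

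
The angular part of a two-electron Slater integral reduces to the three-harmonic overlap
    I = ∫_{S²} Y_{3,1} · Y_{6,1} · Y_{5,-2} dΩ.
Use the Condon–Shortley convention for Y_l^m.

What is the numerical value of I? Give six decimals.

0.080575

Checks pass: Σm=0; 14 even; l₃=5∈[3,9].
(2·3+1)(2·6+1)(2·5+1) = 1001
Δ: 4! 2! 8! / 15! → 1/675675
sum: t=1:−1/8640 t=2:+1/2304 t=3:−1/8640 = 7/34560
3j²(3 6 5; 0 0 0) = Δ·Π!·Σ² = 7/429  (sign -1)
sum: t=0:+1/241920 t=1:−1/8640 t=2:+1/5760 = 1/16128
3j²(3 6 5; 1 1 -2) = Δ·Π!·Σ² = 5/1001  (sign -1)
combine: 4πI² = 1001·7/429·5/1001 = 35/429
take √, sign +1: I = 0.08057502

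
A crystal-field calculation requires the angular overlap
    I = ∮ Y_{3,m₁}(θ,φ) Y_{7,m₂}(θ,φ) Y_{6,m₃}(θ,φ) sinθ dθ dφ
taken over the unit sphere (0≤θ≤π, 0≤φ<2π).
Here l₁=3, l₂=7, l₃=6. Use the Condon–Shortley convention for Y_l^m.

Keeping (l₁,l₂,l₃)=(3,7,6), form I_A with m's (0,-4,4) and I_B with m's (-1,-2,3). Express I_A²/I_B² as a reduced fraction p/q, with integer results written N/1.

l's match ⇒ only the (l;m) 3-j factors differ between A and B.
A: triangle coeff Δ(3,7,6) = 1/2042040; Σ_t [1,3]: t=1:−1/967680 t=2:+1/1451520 t=3:−1/43545600 = -1/2721600; (3j)²=32/7735 [(3 7 6; 0 -4 4)], sign=-1
B: triangle coeff Δ(3,7,6) = 1/2042040; Σ_t [2,4]: t=2:+1/241920 t=3:−1/483840 t=4:+1/17418240 = 37/17418240; (3j)²=1369/136136 [(3 7 6; -1 -2 3)], sign=-1
I_A²/I_B² = (32/7735)/(1369/136136) = 2816/6845

2816/6845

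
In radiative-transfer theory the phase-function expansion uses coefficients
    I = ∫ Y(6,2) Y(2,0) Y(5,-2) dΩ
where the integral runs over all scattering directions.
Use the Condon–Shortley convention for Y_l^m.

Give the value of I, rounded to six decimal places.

0.000000

Σlᵢ=13 odd — θ-integrand is odd under cosθ→−cosθ; I=0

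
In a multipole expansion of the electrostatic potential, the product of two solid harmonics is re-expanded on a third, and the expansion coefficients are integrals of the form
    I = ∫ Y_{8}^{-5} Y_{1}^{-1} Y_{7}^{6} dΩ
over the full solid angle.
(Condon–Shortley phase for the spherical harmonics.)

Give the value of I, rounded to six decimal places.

-0.052996

Checks pass: Σm=0; 16 even; l₃=7∈[7,9].
(2·8+1)(2·1+1)(2·7+1) = 765
Δ: 2! 14! 0! / 17! → 1/2040
sum: t=1:−1/25401600 = -1/25401600
3j²(8 1 7; 0 0 0) = Δ·Π!·Σ² = 8/255  (sign +1)
sum: t=0:+1/12454041600 = 1/12454041600
3j²(8 1 7; -5 -1 6) = Δ·Π!·Σ² = 1/680  (sign -1)
combine: 4πI² = 765·8/255·1/680 = 3/85
take √, sign -1: I = -0.05299638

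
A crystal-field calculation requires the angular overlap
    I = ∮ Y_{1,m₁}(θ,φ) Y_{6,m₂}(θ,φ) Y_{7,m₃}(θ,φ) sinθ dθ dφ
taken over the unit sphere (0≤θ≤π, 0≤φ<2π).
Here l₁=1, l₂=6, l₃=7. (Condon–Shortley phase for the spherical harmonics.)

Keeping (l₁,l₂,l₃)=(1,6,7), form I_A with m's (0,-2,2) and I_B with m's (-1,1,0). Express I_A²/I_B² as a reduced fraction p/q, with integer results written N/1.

l's match ⇒ only the (l;m) 3-j factors differ between A and B.
A: triangle coeff Δ(1,6,7) = 1/1365; Σ_t [0,0]: t=0:+1/967680 = 1/967680; (3j)²=3/91 [(1 6 7; 0 -2 2)], sign=-1
B: triangle coeff Δ(1,6,7) = 1/1365; Σ_t [0,0]: t=0:+1/1209600 = 1/1209600; (3j)²=1/65 [(1 6 7; -1 1 0)], sign=-1
I_A²/I_B² = (3/91)/(1/65) = 15/7

15/7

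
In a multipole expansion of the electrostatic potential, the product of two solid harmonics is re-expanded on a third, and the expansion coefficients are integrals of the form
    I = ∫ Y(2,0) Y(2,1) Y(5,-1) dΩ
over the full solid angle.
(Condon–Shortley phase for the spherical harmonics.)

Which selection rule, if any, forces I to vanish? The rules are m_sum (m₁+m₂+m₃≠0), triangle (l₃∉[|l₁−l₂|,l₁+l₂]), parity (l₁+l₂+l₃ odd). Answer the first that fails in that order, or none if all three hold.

m₁+m₂+m₃ = 0 + 1 − 1 = 0  ✓
triangle: |2−2|=0 ≤ l₃=5 ≤ 2+2=4  ✗
parity: l₁+l₂+l₃ = 9 is odd

triangle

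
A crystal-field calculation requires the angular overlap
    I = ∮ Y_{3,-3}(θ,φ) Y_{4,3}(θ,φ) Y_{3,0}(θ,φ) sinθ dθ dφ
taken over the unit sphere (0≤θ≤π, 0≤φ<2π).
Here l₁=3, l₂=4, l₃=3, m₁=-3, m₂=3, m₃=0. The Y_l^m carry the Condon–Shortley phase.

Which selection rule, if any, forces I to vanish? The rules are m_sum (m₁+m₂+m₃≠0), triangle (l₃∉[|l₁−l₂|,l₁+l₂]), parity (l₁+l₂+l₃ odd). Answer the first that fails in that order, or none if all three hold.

none

Σmᵢ = 0  ✓
l₃∈[|l₁−l₂|,l₁+l₂]=[1,7], have l₃=3  ✓
Σlᵢ = 10 ⇒ even  ✓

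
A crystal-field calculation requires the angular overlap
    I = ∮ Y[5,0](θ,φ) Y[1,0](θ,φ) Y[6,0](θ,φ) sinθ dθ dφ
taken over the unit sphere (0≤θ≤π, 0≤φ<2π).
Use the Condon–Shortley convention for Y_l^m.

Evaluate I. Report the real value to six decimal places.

m-sum 0 ✓  L=12 even ✓  4≤6≤6 ✓
Π(2lᵢ+1) = 11×3×13 = 429
triangle coeff Δ(5,1,6) = 1/858
Σ_t [0,0]: t=0:+1/14400 = 1/14400
(3j)²=6/143 [(5 1 6; 0 0 0)], sign=+1
(m-triple is (0,0,0) — same symbol as above.)
⇒ 4πI² = 108/143
I = (+1)√(108/143/(4π)) = 0.24515397

0.245154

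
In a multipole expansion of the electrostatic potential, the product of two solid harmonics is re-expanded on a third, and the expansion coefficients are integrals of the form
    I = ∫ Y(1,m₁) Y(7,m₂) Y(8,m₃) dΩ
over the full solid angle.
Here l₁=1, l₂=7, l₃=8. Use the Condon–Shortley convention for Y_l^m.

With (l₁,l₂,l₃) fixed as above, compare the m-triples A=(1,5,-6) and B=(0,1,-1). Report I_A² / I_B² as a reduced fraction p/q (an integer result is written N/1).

13/9

l's match ⇒ only the (l;m) 3-j factors differ between A and B.
A: triangle coeff Δ(1,7,8) = 1/2040; Σ_t [0,0]: t=0:+1/1916006400 = 1/1916006400; (3j)²=91/2040 [(1 7 8; 1 5 -6)], sign=+1
B: triangle coeff Δ(1,7,8) = 1/2040; Σ_t [0,0]: t=0:+1/29030400 = 1/29030400; (3j)²=21/680 [(1 7 8; 0 1 -1)], sign=-1
I_A²/I_B² = (91/2040)/(21/680) = 13/9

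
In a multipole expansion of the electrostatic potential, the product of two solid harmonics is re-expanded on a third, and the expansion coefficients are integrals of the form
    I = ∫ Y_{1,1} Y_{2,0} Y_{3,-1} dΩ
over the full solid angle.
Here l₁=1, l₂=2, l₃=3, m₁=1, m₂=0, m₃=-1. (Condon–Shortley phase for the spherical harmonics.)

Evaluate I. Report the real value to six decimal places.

-0.202301

m-sum 0 ✓  L=6 even ✓  1≤3≤3 ✓
Π(2lᵢ+1) = 3×5×7 = 105
triangle coeff Δ(1,2,3) = 1/105
Σ_t [0,0]: t=0:+1/4 = 1/4
(3j)²=3/35 [(1 2 3; 0 0 0)], sign=-1
Σ_t [0,0]: t=0:+1/8 = 1/8
(3j)²=2/35 [(1 2 3; 1 0 -1)], sign=+1
⇒ 4πI² = 18/35
I = (-1)√(18/35/(4π)) = -0.20230066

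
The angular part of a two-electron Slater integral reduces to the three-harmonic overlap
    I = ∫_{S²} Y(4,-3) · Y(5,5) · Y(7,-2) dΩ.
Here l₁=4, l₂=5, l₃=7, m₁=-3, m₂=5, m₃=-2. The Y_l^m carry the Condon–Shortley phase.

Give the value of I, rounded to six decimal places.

Checks pass: Σm=0; 16 even; l₃=7∈[1,9].
(2·4+1)(2·5+1)(2·7+1) = 1485
Δ: 2! 6! 8! / 17! → 1/6126120
sum: t=0:+1/69120 t=1:−1/20736 t=2:+1/69120 = -1/51840
3j²(4 5 7; 0 0 0) = Δ·Π!·Σ² = 280/21879  (sign +1)
sum: t=2:+1/9676800 = 1/9676800
3j²(4 5 7; -3 5 -2) = Δ·Π!·Σ² = 27/19448  (sign -1)
combine: 4πI² = 1485·280/21879·27/19448 = 14175/537251
take √, sign -1: I = -0.04582136

-0.045821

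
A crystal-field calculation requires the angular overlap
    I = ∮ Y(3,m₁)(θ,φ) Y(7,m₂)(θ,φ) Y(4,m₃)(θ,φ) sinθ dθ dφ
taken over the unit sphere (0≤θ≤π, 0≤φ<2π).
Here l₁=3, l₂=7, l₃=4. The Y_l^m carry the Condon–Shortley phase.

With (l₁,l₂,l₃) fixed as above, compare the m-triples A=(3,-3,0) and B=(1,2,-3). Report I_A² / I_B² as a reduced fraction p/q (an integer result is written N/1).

Same 3,7,4: normalisation and zero-m 3j drop out of the ratio.
A: Δ: 6! 0! 8! / 15! → 1/45045; sum: t=0:+1/414720 = 1/414720; 3j²(3 7 4; 3 -3 0) = Δ·Π!·Σ² = 2/429  (sign +1)
B: Δ: 6! 0! 8! / 15! → 1/45045; sum: t=2:+1/241920 = 1/241920; 3j²(3 7 4; 1 2 -3) = Δ·Π!·Σ² = 4/1001  (sign -1)
I_A²/I_B² = (2/429)/(4/1001) = 7/6

7/6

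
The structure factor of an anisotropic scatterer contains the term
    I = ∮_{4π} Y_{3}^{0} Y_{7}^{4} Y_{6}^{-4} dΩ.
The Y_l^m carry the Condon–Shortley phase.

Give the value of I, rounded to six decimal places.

Checks pass: Σm=0; 16 even; l₃=6∈[4,10].
(2·3+1)(2·7+1)(2·6+1) = 1365
Δ: 4! 2! 10! / 17! → 1/2042040
sum: t=1:−1/207360 t=2:+1/57600 t=3:−1/207360 = 1/129600
3j²(3 7 6; 0 0 0) = Δ·Π!·Σ² = 168/12155  (sign +1)
sum: t=1:−1/43545600 t=2:+1/1451520 t=3:−1/967680 = -1/2721600
3j²(3 7 6; 0 4 -4) = Δ·Π!·Σ² = 32/7735  (sign -1)
combine: 4πI² = 1365·168/12155·32/7735 = 16128/206635
take √, sign -1: I = -0.07881037

-0.078810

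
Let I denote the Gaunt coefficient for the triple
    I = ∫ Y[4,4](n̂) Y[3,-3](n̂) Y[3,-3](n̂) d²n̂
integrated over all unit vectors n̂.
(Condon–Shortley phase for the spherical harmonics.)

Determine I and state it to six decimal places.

0.000000

Σmᵢ = -2 ≠ 0, so the φ-integral vanishes; I = 0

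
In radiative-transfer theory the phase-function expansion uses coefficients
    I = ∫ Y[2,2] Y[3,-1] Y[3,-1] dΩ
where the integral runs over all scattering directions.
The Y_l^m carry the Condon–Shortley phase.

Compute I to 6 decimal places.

m-sum 0 ✓  L=8 even ✓  1≤3≤5 ✓
Π(2lᵢ+1) = 5×7×7 = 245
triangle coeff Δ(2,3,3) = 1/3780
Σ_t [0,2]: t=0:+1/24 t=1:−1/4 t=2:+1/24 = -1/6
(3j)²=4/105 [(2 3 3; 0 0 0)], sign=+1
Σ_t [0,0]: t=0:+1/16 = 1/16
(3j)²=2/35 [(2 3 3; 2 -1 -1)], sign=+1
⇒ 4πI² = 8/15
I = (+1)√(8/15/(4π)) = 0.20601291

0.206013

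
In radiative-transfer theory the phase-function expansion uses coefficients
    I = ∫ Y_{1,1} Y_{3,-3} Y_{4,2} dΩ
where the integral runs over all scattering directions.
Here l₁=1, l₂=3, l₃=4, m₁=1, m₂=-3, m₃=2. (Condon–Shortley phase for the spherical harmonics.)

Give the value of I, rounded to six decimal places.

0.061558

m-sum 0 ✓  L=8 even ✓  2≤4≤4 ✓
Π(2lᵢ+1) = 3×7×9 = 189
triangle coeff Δ(1,3,4) = 1/252
Σ_t [0,0]: t=0:+1/36 = 1/36
(3j)²=4/63 [(1 3 4; 0 0 0)], sign=+1
Σ_t [0,0]: t=0:+1/1440 = 1/1440
(3j)²=1/252 [(1 3 4; 1 -3 2)], sign=+1
⇒ 4πI² = 1/21
I = (+1)√(1/21/(4π)) = 0.06155813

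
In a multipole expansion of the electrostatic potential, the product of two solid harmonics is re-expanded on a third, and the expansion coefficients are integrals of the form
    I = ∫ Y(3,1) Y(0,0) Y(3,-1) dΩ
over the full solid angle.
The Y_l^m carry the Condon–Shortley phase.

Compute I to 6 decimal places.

Checks pass: Σm=0; 6 even; l₃=3∈[3,3].
(2·3+1)(2·0+1)(2·3+1) = 49
Δ: 0! 6! 0! / 7! → 1/7
sum: t=0:+1/36 = 1/36
3j²(3 0 3; 0 0 0) = Δ·Π!·Σ² = 1/7  (sign -1)
sum: t=0:+1/48 = 1/48
3j²(3 0 3; 1 0 -1) = Δ·Π!·Σ² = 1/7  (sign +1)
combine: 4πI² = 49·1/7·1/7 = 1/1
take √, sign -1: I = -0.28209479

-0.282095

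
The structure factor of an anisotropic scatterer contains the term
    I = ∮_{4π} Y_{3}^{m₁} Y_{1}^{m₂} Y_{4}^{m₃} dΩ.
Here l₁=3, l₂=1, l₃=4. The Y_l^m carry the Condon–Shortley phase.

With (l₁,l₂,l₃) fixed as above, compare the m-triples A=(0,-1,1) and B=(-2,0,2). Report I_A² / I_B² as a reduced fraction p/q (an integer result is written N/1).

l's match ⇒ only the (l;m) 3-j factors differ between A and B.
A: triangle coeff Δ(3,1,4) = 1/252; Σ_t [0,0]: t=0:+1/72 = 1/72; (3j)²=5/126 [(3 1 4; 0 -1 1)], sign=-1
B: triangle coeff Δ(3,1,4) = 1/252; Σ_t [0,0]: t=0:+1/120 = 1/120; (3j)²=1/21 [(3 1 4; -2 0 2)], sign=+1
I_A²/I_B² = (5/126)/(1/21) = 5/6

5/6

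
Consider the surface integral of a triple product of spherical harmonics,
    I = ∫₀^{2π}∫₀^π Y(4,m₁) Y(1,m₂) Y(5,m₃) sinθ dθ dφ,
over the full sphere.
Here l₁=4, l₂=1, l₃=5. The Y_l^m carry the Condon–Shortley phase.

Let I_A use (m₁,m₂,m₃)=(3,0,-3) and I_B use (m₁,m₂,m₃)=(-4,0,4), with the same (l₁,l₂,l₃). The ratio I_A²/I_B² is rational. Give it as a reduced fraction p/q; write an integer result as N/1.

Shared (l₁,l₂,l₃)=(4,1,5): N and (l;000)² cancel in I_A²/I_B².
A: Δ = 0!·8!·2!/11! = 1/495; Racah Σ t=0..0: t=0:+1/5040 = 1/5040; ⇒ 3j(4 1 5; 3 0 -3)² = 16/495, sgn +1
B: Δ = 0!·8!·2!/11! = 1/495; Racah Σ t=0..0: t=0:+1/40320 = 1/40320; ⇒ 3j(4 1 5; -4 0 4)² = 1/55, sgn -1
I_A²/I_B² = (16/495)/(1/55) = 16/9

16/9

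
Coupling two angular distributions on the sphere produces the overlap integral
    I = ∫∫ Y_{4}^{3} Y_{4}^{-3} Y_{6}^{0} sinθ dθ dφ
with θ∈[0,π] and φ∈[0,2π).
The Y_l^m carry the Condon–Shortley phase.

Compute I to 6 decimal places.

m-sum 0 ✓  L=14 even ✓  0≤6≤8 ✓
Π(2lᵢ+1) = 9×9×13 = 1053
triangle coeff Δ(4,4,6) = 1/1261260
Σ_t [0,2]: t=0:+1/4608 t=1:−1/1296 t=2:+1/4608 = -7/20736
(3j)²=20/1287 [(4 4 6; 0 0 0)], sign=-1
Σ_t [0,1]: t=0:+1/28800 t=1:−1/518400 = 17/518400
(3j)²=289/25740 [(4 4 6; 3 -3 0)], sign=+1
⇒ 4πI² = 289/1573
I = (-1)√(289/1573/(4π)) = -0.12091485

-0.120915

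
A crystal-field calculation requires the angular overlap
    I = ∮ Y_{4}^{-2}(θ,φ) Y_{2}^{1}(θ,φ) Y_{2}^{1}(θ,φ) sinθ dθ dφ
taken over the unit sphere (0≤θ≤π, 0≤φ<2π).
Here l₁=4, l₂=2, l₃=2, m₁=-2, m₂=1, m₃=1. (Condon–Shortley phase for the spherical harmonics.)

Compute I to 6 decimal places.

0.254875

Rules hold: Σm=0, L=8 even, 2≤2≤6.
N = 9·5·5 = 225
Δ = 4!·4!·0!/9! = 1/630
Racah Σ t=2..2: t=2:+1/16 = 1/16
⇒ 3j(4 2 2; 0 0 0)² = 2/35, sgn +1
Racah Σ t=3..3: t=3:−1/36 = -1/36
⇒ 3j(4 2 2; -2 1 1)² = 4/63, sgn +1
4πI² = N·(3j₀)²·(3jₘ)² = 40/49
I = +1·√(0.816327/4π) = 0.25487487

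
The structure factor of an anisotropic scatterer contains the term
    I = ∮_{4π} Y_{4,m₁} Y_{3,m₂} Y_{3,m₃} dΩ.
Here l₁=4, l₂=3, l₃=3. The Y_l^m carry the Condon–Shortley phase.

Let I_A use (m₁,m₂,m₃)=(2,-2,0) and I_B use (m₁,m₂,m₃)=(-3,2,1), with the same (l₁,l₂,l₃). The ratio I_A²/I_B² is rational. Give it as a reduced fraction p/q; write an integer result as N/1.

Shared (l₁,l₂,l₃)=(4,3,3): N and (l;000)² cancel in I_A²/I_B².
A: Δ = 4!·4!·2!/11! = 1/34650; Racah Σ t=0..1: t=0:+1/96 t=1:−1/72 = -1/288; ⇒ 3j(4 3 3; 2 -2 0)² = 1/462, sgn +1
B: Δ = 4!·4!·2!/11! = 1/34650; Racah Σ t=3..4: t=3:−1/288 t=4:+1/144 = 1/288; ⇒ 3j(4 3 3; -3 2 1)² = 1/99, sgn +1
I_A²/I_B² = (1/462)/(1/99) = 3/14

3/14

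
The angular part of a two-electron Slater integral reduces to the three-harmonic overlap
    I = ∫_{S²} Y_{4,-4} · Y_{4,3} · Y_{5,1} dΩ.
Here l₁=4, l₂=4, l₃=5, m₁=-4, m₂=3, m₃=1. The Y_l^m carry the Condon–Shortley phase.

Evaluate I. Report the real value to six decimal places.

l₁+l₂+l₃=13 is odd: 3j(l;000)=0 ⇒ I=0

0.000000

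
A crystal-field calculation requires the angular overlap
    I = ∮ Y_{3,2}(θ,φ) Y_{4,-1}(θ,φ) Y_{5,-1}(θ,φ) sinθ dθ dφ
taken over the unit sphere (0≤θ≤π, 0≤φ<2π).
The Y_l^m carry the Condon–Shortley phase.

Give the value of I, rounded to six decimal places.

0.138239

m-sum 0 ✓  L=12 even ✓  1≤5≤7 ✓
Π(2lᵢ+1) = 7×9×11 = 693
triangle coeff Δ(3,4,5) = 1/180180
Σ_t [0,2]: t=0:+1/576 t=1:−1/144 t=2:+1/576 = -1/288
(3j)²=20/1001 [(3 4 5; 0 0 0)], sign=+1
Σ_t [0,1]: t=0:+1/432 t=1:−1/1152 = 5/3456
(3j)²=625/36036 [(3 4 5; 2 -1 -1)], sign=+1
⇒ 4πI² = 3125/13013
I = (+1)√(3125/13013/(4π)) = 0.13823925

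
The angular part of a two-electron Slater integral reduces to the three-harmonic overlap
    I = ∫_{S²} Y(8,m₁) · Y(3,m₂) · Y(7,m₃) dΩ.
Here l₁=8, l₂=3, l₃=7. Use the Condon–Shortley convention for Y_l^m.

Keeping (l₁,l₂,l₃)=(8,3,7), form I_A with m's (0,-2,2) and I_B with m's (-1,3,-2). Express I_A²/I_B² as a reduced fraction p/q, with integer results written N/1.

Same 8,3,7: normalisation and zero-m 3j drop out of the ratio.
A: Δ: 4! 12! 2! / 19! → 1/5290740; sum: t=0:+1/23224320 t=1:−1/7257600 = -11/116121600; 3j²(8 3 7; 0 -2 2) = Δ·Π!·Σ² = 121/8398  (sign +1)
B: Δ: 4! 12! 2! / 19! → 1/5290740; sum: t=4:+1/29030400 = 1/29030400; 3j²(8 3 7; -1 3 -2) = Δ·Π!·Σ² = 54/4199  (sign -1)
I_A²/I_B² = (121/8398)/(54/4199) = 121/108

121/108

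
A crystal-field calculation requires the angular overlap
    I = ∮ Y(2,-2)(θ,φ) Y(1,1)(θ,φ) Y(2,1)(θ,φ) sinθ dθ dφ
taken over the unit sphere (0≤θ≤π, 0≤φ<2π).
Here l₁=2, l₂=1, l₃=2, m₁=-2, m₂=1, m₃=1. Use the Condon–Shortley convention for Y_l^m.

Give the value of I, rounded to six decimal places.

l₁+l₂+l₃=5 is odd: 3j(l;000)=0 ⇒ I=0

0.000000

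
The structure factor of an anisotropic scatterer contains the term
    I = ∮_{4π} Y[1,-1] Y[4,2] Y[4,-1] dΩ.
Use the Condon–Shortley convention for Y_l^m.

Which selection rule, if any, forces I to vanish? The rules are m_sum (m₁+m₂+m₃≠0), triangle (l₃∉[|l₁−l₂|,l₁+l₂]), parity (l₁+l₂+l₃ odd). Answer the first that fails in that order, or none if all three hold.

m₁+m₂+m₃ = -1 + 2 − 1 = 0  ✓
triangle: |1−4|=3 ≤ l₃=4 ≤ 1+4=5  ✓
parity: l₁+l₂+l₃ = 9 is odd  ✗

parity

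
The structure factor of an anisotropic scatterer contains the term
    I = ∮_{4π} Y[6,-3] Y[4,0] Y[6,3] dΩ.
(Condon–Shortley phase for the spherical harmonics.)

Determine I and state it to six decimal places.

Rules hold: Σm=0, L=16 even, 2≤6≤10.
N = 13·9·13 = 1521
Δ = 4!·8!·4!/17! = 1/15315300
Racah Σ t=0..4: t=0:+1/829440 t=1:−1/25920 t=2:+1/9216 t=3:−1/25920 t=4:+1/829440 = 7/207360
⇒ 3j(6 4 6; 0 0 0)² = 28/2431, sgn +1
Racah Σ t=1..4: t=1:−1/1451520 t=2:+1/80640 t=3:−1/51840 t=4:+1/414720 = -1/193536
⇒ 3j(6 4 6; -3 0 3)² = 81/17017, sgn +1
4πI² = N·(3j₀)²·(3jₘ)² = 2916/34969
I = +1·√(0.0833881/4π) = 0.08146053

0.081461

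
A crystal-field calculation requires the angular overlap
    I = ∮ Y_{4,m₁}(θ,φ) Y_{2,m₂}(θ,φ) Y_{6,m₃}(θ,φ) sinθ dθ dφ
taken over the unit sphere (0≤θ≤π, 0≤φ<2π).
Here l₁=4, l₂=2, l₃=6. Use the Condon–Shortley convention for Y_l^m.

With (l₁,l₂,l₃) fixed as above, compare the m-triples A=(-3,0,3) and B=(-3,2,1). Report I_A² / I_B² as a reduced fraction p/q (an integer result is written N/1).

Shared (l₁,l₂,l₃)=(4,2,6): N and (l;000)² cancel in I_A²/I_B².
A: Δ = 0!·8!·4!/13! = 1/6435; Racah Σ t=0..0: t=0:+1/20160 = 1/20160; ⇒ 3j(4 2 6; -3 0 3)² = 12/715, sgn -1
B: Δ = 0!·8!·4!/13! = 1/6435; Racah Σ t=0..0: t=0:+1/120960 = 1/120960; ⇒ 3j(4 2 6; -3 2 1)² = 1/1287, sgn -1
I_A²/I_B² = (12/715)/(1/1287) = 108/5

108/5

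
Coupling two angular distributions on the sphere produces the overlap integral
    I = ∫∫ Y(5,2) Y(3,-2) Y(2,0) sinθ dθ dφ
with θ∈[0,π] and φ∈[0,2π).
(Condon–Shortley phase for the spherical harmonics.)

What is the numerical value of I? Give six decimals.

Checks pass: Σm=0; 10 even; l₃=2∈[2,8].
(2·5+1)(2·3+1)(2·2+1) = 385
Δ: 6! 4! 0! / 11! → 1/2310
sum: t=3:−1/144 = -1/144
3j²(5 3 2; 0 0 0) = Δ·Π!·Σ² = 10/231  (sign -1)
sum: t=1:−1/480 = -1/480
3j²(5 3 2; 2 -2 0) = Δ·Π!·Σ² = 3/110  (sign -1)
combine: 4πI² = 385·10/231·3/110 = 5/11
take √, sign +1: I = 0.19018827

0.190188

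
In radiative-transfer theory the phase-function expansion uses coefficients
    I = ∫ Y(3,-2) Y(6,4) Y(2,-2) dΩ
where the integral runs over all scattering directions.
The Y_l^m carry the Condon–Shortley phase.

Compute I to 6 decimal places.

|3−6|≤2≤3+6 violated ⇒ I = 0

0.000000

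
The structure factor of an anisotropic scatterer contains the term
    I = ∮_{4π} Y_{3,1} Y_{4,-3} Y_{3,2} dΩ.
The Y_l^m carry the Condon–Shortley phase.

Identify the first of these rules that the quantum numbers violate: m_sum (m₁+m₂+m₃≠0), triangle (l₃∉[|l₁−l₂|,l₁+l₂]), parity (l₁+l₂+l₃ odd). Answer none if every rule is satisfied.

m₁+m₂+m₃ = 1 − 3 + 2 = 0  ✓
triangle: |3−4|=1 ≤ l₃=3 ≤ 3+4=7  ✓
parity: l₁+l₂+l₃ = 10 is even  ✓

none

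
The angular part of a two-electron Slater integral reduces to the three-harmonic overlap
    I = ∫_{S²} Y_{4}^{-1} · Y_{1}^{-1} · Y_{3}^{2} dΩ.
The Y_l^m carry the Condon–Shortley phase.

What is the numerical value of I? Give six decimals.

m-sum 0 ✓  L=8 even ✓  3≤3≤5 ✓
Π(2lᵢ+1) = 9×3×7 = 189
triangle coeff Δ(4,1,3) = 1/252
Σ_t [1,1]: t=1:−1/36 = -1/36
(3j)²=4/63 [(4 1 3; 0 0 0)], sign=+1
Σ_t [0,0]: t=0:+1/240 = 1/240
(3j)²=1/84 [(4 1 3; -1 -1 2)], sign=-1
⇒ 4πI² = 1/7
I = (-1)√(1/7/(4π)) = -0.10662181

-0.106622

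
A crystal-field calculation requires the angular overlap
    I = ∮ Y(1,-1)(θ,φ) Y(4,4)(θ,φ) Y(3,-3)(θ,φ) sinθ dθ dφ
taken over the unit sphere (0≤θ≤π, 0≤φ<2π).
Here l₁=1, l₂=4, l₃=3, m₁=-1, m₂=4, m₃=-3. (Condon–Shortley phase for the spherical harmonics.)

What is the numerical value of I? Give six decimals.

0.325735

Checks pass: Σm=0; 8 even; l₃=3∈[3,5].
(2·1+1)(2·4+1)(2·3+1) = 189
Δ: 2! 0! 6! / 9! → 1/252
sum: t=1:−1/36 = -1/36
3j²(1 4 3; 0 0 0) = Δ·Π!·Σ² = 4/63  (sign +1)
sum: t=2:+1/1440 = 1/1440
3j²(1 4 3; -1 4 -3) = Δ·Π!·Σ² = 1/9  (sign +1)
combine: 4πI² = 189·4/63·1/9 = 4/3
take √, sign +1: I = 0.32573501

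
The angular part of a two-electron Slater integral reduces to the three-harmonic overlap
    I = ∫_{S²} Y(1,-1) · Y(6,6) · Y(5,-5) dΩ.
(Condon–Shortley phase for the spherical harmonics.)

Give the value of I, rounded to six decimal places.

0.331940

m-sum 0 ✓  L=12 even ✓  5≤5≤7 ✓
Π(2lᵢ+1) = 3×13×11 = 429
triangle coeff Δ(1,6,5) = 1/858
Σ_t [1,1]: t=1:−1/14400 = -1/14400
(3j)²=6/143 [(1 6 5; 0 0 0)], sign=+1
Σ_t [2,2]: t=2:+1/7257600 = 1/7257600
(3j)²=1/13 [(1 6 5; -1 6 -5)], sign=+1
⇒ 4πI² = 18/13
I = (+1)√(18/13/(4π)) = 0.33194004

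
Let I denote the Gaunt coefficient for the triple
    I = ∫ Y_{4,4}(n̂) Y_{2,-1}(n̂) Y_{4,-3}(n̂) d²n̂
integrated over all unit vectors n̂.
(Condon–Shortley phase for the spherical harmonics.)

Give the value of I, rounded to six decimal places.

0.198645

Rules hold: Σm=0, L=10 even, 2≤4≤6.
N = 9·5·9 = 405
Δ = 2!·6!·2!/11! = 1/13860
Racah Σ t=0..2: t=0:+1/192 t=1:−1/36 t=2:+1/192 = -5/288
⇒ 3j(4 2 4; 0 0 0)² = 20/693, sgn -1
Racah Σ t=0..0: t=0:+1/1440 = 1/1440
⇒ 3j(4 2 4; 4 -1 -3)² = 7/165, sgn -1
4πI² = N·(3j₀)²·(3jₘ)² = 60/121
I = +1·√(0.495868/4π) = 0.19864517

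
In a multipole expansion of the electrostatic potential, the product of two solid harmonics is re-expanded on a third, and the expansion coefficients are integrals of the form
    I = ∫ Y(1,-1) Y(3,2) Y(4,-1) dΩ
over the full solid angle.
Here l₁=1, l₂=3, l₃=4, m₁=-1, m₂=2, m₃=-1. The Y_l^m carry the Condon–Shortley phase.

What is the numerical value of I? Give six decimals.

-0.106622

m-sum 0 ✓  L=8 even ✓  2≤4≤4 ✓
Π(2lᵢ+1) = 3×7×9 = 189
triangle coeff Δ(1,3,4) = 1/252
Σ_t [0,0]: t=0:+1/36 = 1/36
(3j)²=4/63 [(1 3 4; 0 0 0)], sign=+1
Σ_t [0,0]: t=0:+1/240 = 1/240
(3j)²=1/84 [(1 3 4; -1 2 -1)], sign=-1
⇒ 4πI² = 1/7
I = (-1)√(1/7/(4π)) = -0.10662181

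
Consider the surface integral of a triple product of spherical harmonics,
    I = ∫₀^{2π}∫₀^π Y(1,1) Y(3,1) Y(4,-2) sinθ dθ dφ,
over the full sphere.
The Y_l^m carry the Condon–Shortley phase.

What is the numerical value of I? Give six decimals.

0.238414

m-sum 0 ✓  L=8 even ✓  2≤4≤4 ✓
Π(2lᵢ+1) = 3×7×9 = 189
triangle coeff Δ(1,3,4) = 1/252
Σ_t [0,0]: t=0:+1/36 = 1/36
(3j)²=4/63 [(1 3 4; 0 0 0)], sign=+1
Σ_t [0,0]: t=0:+1/96 = 1/96
(3j)²=5/84 [(1 3 4; 1 1 -2)], sign=+1
⇒ 4πI² = 5/7
I = (+1)√(5/7/(4π)) = 0.23841361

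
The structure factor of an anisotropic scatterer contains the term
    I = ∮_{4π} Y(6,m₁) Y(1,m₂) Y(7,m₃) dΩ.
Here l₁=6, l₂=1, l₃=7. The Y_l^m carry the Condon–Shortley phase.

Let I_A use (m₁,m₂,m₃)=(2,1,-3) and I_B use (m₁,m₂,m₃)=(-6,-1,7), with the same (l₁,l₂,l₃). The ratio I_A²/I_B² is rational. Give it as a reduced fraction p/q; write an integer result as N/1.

45/91

Shared (l₁,l₂,l₃)=(6,1,7): N and (l;000)² cancel in I_A²/I_B².
A: Δ = 0!·12!·2!/15! = 1/1365; Racah Σ t=0..0: t=0:+1/1935360 = 1/1935360; ⇒ 3j(6 1 7; 2 1 -3)² = 3/91, sgn +1
B: Δ = 0!·12!·2!/15! = 1/1365; Racah Σ t=0..0: t=0:+1/958003200 = 1/958003200; ⇒ 3j(6 1 7; -6 -1 7)² = 1/15, sgn +1
I_A²/I_B² = (3/91)/(1/15) = 45/91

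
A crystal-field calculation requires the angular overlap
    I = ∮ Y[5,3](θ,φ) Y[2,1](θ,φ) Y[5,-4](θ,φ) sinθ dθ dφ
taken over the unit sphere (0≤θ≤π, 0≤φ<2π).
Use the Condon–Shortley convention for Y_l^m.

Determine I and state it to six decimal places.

0.196098

Checks pass: Σm=0; 12 even; l₃=5∈[3,7].
(2·5+1)(2·2+1)(2·5+1) = 605
Δ: 2! 8! 2! / 13! → 1/38610
sum: t=0:+1/2880 t=1:−1/576 t=2:+1/2880 = -1/960
3j²(5 2 5; 0 0 0) = Δ·Π!·Σ² = 10/429  (sign +1)
sum: t=1:−1/10080 t=2:+1/80640 = -1/11520
3j²(5 2 5; 3 1 -4) = Δ·Π!·Σ² = 49/1430  (sign +1)
combine: 4πI² = 605·10/429·49/1430 = 245/507
take √, sign +1: I = 0.19609844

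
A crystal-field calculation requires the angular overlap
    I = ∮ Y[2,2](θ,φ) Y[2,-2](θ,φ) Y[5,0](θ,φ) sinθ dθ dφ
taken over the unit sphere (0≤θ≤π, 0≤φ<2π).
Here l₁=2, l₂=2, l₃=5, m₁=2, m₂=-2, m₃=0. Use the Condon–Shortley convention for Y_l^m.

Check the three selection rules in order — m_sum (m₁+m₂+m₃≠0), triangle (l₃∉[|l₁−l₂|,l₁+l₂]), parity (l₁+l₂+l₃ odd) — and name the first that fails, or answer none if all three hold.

m₁+m₂+m₃ = 2 − 2 + 0 = 0  ✓
triangle: |2−2|=0 ≤ l₃=5 ≤ 2+2=4  ✗
parity: l₁+l₂+l₃ = 9 is odd

triangle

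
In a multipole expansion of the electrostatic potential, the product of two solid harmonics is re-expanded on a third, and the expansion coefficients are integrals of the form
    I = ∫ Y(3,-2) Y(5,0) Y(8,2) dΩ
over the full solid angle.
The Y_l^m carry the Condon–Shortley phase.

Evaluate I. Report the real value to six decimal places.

0.163251

m-sum 0 ✓  L=16 even ✓  2≤8≤8 ✓
Π(2lᵢ+1) = 7×11×17 = 1309
triangle coeff Δ(3,5,8) = 1/136136
Σ_t [0,0]: t=0:+1/518400 = 1/518400
(3j)²=56/2431 [(3 5 8; 0 0 0)], sign=+1
Σ_t [0,0]: t=0:+1/1728000 = 1/1728000
(3j)²=27/2431 [(3 5 8; -2 0 2)], sign=+1
⇒ 4πI² = 10584/31603
I = (+1)√(10584/31603/(4π)) = 0.16325099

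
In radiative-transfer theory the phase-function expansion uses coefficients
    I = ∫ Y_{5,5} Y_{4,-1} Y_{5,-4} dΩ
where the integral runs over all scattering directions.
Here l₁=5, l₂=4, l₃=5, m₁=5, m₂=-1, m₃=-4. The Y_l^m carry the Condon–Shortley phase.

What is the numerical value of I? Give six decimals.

0.184127

Checks pass: Σm=0; 14 even; l₃=5∈[1,9].
(2·5+1)(2·4+1)(2·5+1) = 1089
Δ: 4! 6! 4! / 15! → 1/3153150
sum: t=0:+1/69120 t=1:−1/1728 t=2:+1/576 t=3:−1/1728 t=4:+1/69120 = 7/11520
3j²(5 4 5; 0 0 0) = Δ·Π!·Σ² = 2/143  (sign -1)
sum: t=0:+1/103680 = 1/103680
3j²(5 4 5; 5 -1 -4) = Δ·Π!·Σ² = 4/143  (sign -1)
combine: 4πI² = 1089·2/143·4/143 = 72/169
take √, sign +1: I = 0.18412721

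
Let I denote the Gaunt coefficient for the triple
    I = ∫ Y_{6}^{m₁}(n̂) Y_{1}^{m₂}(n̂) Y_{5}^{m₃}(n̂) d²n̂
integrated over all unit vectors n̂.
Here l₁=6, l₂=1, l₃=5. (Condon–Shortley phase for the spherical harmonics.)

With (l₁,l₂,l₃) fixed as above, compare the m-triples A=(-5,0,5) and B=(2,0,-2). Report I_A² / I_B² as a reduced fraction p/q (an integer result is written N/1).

Same 6,1,5: normalisation and zero-m 3j drop out of the ratio.
A: Δ: 2! 10! 0! / 13! → 1/858; sum: t=1:−1/3628800 = -1/3628800; 3j²(6 1 5; -5 0 5) = Δ·Π!·Σ² = 1/78  (sign -1)
B: Δ: 2! 10! 0! / 13! → 1/858; sum: t=1:−1/30240 = -1/30240; 3j²(6 1 5; 2 0 -2) = Δ·Π!·Σ² = 16/429  (sign +1)
I_A²/I_B² = (1/78)/(16/429) = 11/32

11/32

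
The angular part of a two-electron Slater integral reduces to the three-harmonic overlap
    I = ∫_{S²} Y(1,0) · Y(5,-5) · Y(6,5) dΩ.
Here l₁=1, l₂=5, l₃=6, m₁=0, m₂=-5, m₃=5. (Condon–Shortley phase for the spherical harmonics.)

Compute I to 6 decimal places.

Rules hold: Σm=0, L=12 even, 4≤6≤6.
N = 3·11·13 = 429
Δ = 0!·2!·10!/13! = 1/858
Racah Σ t=0..0: t=0:+1/14400 = 1/14400
⇒ 3j(1 5 6; 0 0 0)² = 6/143, sgn +1
Racah Σ t=0..0: t=0:+1/3628800 = 1/3628800
⇒ 3j(1 5 6; 0 -5 5)² = 1/78, sgn -1
4πI² = N·(3j₀)²·(3jₘ)² = 3/13
I = -1·√(0.230769/4π) = -0.13551395

-0.135514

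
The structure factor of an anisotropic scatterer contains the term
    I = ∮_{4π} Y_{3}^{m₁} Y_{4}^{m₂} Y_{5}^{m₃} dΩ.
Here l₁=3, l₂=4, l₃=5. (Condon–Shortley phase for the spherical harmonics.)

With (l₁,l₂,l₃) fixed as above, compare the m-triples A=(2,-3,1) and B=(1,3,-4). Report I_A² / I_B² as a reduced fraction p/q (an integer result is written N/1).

Shared (l₁,l₂,l₃)=(3,4,5): N and (l;000)² cancel in I_A²/I_B².
A: Δ = 2!·4!·6!/13! = 1/180180; Racah Σ t=0..1: t=0:+1/1440 t=1:−1/17280 = 11/17280; ⇒ 3j(3 4 5; 2 -3 1)² = 11/468, sgn +1
B: Δ = 2!·4!·6!/13! = 1/180180; Racah Σ t=1..2: t=1:−1/4320 t=2:+1/5760 = -1/17280; ⇒ 3j(3 4 5; 1 3 -4)² = 7/4290, sgn +1
I_A²/I_B² = (11/468)/(7/4290) = 605/42

605/42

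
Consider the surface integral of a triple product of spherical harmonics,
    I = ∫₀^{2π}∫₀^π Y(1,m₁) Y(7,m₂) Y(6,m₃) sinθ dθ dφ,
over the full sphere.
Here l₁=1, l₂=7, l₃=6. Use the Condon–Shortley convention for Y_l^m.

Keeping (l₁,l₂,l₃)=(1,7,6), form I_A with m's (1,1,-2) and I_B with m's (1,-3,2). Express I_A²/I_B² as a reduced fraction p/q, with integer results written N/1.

Same 1,7,6: normalisation and zero-m 3j drop out of the ratio.
A: Δ: 2! 0! 12! / 15! → 1/1365; sum: t=0:+1/1935360 = 1/1935360; 3j²(1 7 6; 1 1 -2) = Δ·Π!·Σ² = 1/91  (sign +1)
B: Δ: 2! 0! 12! / 15! → 1/1365; sum: t=0:+1/1935360 = 1/1935360; 3j²(1 7 6; 1 -3 2) = Δ·Π!·Σ² = 3/91  (sign +1)
I_A²/I_B² = (1/91)/(3/91) = 1/3

1/3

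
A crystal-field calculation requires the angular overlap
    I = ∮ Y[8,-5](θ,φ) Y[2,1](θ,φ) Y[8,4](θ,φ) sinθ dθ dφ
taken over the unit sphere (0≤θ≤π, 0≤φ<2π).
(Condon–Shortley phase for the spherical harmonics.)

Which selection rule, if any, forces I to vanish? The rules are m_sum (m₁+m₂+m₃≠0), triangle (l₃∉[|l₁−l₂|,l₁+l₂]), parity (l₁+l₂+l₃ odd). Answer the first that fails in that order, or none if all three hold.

azimuthal sum: -5 + 1 + 4 = 0  ✓
6 ≤ 8 ≤ 10 (triangle on l)  ✓
L = 8 + 2 + 8 = 18 (even)  ✓

none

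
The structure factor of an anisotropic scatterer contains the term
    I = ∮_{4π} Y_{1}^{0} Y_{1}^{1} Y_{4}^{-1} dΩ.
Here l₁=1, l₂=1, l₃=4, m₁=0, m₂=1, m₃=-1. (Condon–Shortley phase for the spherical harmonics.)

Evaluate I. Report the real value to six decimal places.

0.000000

l₃=4 ∉ [0,2] — triangle fails ⇒ I = 0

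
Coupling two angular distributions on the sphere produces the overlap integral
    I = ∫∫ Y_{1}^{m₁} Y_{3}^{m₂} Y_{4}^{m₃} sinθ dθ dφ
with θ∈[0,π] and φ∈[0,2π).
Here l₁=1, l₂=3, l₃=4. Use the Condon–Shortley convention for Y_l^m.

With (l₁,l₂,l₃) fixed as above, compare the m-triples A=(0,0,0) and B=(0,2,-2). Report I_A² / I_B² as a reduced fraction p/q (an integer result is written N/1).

4/3

Shared (l₁,l₂,l₃)=(1,3,4): N and (l;000)² cancel in I_A²/I_B².
A: Δ = 0!·2!·6!/9! = 1/252; Racah Σ t=0..0: t=0:+1/36 = 1/36; ⇒ 3j(1 3 4; 0 0 0)² = 4/63, sgn +1
B: Δ = 0!·2!·6!/9! = 1/252; Racah Σ t=0..0: t=0:+1/120 = 1/120; ⇒ 3j(1 3 4; 0 2 -2)² = 1/21, sgn +1
I_A²/I_B² = (4/63)/(1/21) = 4/3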